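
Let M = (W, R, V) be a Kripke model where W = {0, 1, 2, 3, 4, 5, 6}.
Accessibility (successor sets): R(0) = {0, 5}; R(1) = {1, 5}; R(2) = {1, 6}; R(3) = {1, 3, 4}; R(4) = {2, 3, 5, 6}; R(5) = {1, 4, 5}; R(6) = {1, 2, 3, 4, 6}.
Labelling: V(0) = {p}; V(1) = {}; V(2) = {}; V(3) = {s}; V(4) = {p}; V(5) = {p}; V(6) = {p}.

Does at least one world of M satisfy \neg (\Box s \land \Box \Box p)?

Yes

Let φ = \neg (\Box s \land \Box \Box p). Evaluate φ at each world:
  0 (successors {0, 5}): φ is true.
  1 (successors {1, 5}): φ is true.
  2 (successors {1, 6}): φ is true.
  3 (successors {1, 3, 4}): φ is true.
  4 (successors {2, 3, 5, 6}): φ is true.
  5 (successors {1, 4, 5}): φ is true.
  6 (successors {1, 2, 3, 4, 6}): φ is true.
Detail at 0 (witness):
  At 0: \Box s \land \Box \Box p is false, so \neg (\Box s \land \Box \Box p) is true.
    At 0: \Box s is false, \Box \Box p is false, so \Box s \land \Box \Box p is false.
      At 0: \Box s requires s at every successor {0, 5}.
        s fails at 0, so \Box s is false at 0.
      At 0: \Box \Box p requires \Box p at every successor {0, 5}.
        \Box p fails at 5, so \Box \Box p is false at 0.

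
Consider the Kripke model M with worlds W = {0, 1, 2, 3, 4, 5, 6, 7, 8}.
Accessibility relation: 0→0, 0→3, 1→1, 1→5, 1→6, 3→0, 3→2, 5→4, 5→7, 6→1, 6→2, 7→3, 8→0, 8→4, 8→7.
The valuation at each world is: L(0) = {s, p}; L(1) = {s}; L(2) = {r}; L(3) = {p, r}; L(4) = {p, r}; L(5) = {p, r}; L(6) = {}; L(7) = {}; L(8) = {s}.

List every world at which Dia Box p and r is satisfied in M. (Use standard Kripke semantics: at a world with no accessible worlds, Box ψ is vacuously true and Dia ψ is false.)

3, 5

Recall that Box ψ holds at a world iff ψ holds at every accessible world, and Dia ψ holds iff ψ holds at some accessible world.
Let φ = Dia Box p and r. Evaluate φ at each world:
  0 (successors {0, 3}): φ is false.
  1 (successors {1, 5, 6}): φ is false.
  2 (successors ∅): φ is false.
  3 (successors {0, 2}): φ is true.
  4 (successors ∅): φ is false.
  5 (successors {4, 7}): φ is true.
  6 (successors {1, 2}): φ is false.
  7 (successors {3}): φ is false.
  8 (successors {0, 4, 7}): φ is false.
For instance, at 0:
  At 0: Dia Box p is true, r is false, so Dia Box p and r is false.
    At 0: Dia Box p requires Box p at some successor in {0, 3}.
      Box p holds at 0, so Dia Box p is true at 0.
Satisfying worlds: {3, 5}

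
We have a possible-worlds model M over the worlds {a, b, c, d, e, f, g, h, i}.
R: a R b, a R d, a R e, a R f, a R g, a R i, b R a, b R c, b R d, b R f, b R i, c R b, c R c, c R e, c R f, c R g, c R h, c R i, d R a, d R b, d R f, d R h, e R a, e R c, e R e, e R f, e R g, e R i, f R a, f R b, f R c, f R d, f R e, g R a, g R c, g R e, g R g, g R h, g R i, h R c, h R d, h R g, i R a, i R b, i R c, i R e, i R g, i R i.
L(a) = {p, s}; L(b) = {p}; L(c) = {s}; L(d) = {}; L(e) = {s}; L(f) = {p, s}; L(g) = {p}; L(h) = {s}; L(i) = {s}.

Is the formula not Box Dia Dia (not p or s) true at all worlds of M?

Recall that Box ψ holds at a world iff ψ holds at every accessible world, and Dia ψ holds iff ψ holds at some accessible world.
Let φ = not Box Dia Dia (not p or s). Evaluate φ at each world:
  a (successors {b, d, e, f, g, i}): φ is false.
  b (successors {a, c, d, f, i}): φ is false.
  c (successors {b, c, e, f, g, h, i}): φ is false.
  d (successors {a, b, f, h}): φ is false.
  e (successors {a, c, e, f, g, i}): φ is false.
  f (successors {a, b, c, d, e}): φ is false.
  g (successors {a, c, e, g, h, i}): φ is false.
  h (successors {c, d, g}): φ is false.
  i (successors {a, b, c, e, g, i}): φ is false.
Detail at a (counterexample):
  At a: Box Dia Dia (not p or s) is true, so not Box Dia Dia (not p or s) is false.
    At a: Box Dia Dia (not p or s) requires Dia Dia (not p or s) at every successor {b, d, e, f, g, i}.
      At b: Dia Dia (not p or s) is true.
      At d: Dia Dia (not p or s) is true.
      At e: Dia Dia (not p or s) is true.
      At f: Dia Dia (not p or s) is true.
      At g: Dia Dia (not p or s) is true.
      At i: Dia Dia (not p or s) is true.
    So Box Dia Dia (not p or s) is true at a.

No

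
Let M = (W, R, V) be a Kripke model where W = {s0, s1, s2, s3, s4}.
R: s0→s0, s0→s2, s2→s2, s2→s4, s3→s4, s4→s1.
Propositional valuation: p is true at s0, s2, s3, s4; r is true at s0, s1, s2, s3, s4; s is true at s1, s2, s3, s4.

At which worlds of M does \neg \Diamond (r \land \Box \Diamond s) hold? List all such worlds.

s1, s3

Let φ = \neg \Diamond (r \land \Box \Diamond s). Evaluate φ at each world:
  s0 (successors {s0, s2}): φ is false.
  s1 (successors ∅): φ is true.
  s2 (successors {s2, s4}): φ is false.
  s3 (successors {s4}): φ is true.
  s4 (successors {s1}): φ is false.
For instance, at s2:
  At s2: \Diamond (r \land \Box \Diamond s) is true, so \neg \Diamond (r \land \Box \Diamond s) is false.
    At s2: \Diamond (r \land \Box \Diamond s) requires r \land \Box \Diamond s at some successor in {s2, s4}.
      r \land \Box \Diamond s holds at s2, so \Diamond (r \land \Box \Diamond s) is true at s2.
Satisfying worlds: {s1, s3}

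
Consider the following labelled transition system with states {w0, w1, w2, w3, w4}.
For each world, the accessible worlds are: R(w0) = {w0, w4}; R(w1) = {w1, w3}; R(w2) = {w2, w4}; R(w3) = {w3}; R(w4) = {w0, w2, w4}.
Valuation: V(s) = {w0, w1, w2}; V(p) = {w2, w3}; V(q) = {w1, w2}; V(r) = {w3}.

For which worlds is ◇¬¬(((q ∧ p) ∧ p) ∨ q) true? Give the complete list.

w1, w2, w4

Let φ = ◇¬¬(((q ∧ p) ∧ p) ∨ q). Evaluate φ at each world:
  w0 (successors {w0, w4}): φ is false.
  w1 (successors {w1, w3}): φ is true.
  w2 (successors {w2, w4}): φ is true.
  w3 (successors {w3}): φ is false.
  w4 (successors {w0, w2, w4}): φ is true.
For instance, at w0:
  At w0: ◇¬¬(((q ∧ p) ∧ p) ∨ q) requires ¬¬(((q ∧ p) ∧ p) ∨ q) at some successor in {w0, w4}.
    At w0: ¬¬(((q ∧ p) ∧ p) ∨ q) is false.
    At w4: ¬¬(((q ∧ p) ∧ p) ∨ q) is false.
  So ◇¬¬(((q ∧ p) ∧ p) ∨ q) is false at w0.
Satisfying worlds: {w1, w2, w4}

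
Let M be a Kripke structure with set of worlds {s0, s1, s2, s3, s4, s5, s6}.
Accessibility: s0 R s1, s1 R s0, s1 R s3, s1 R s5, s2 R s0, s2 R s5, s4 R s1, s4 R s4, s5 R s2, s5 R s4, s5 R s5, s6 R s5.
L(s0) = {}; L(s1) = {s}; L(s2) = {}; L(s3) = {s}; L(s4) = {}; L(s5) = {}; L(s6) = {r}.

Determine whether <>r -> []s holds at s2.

Yes

At s2: <>r is false, []s is false, so <>r -> []s is true.
  At s2: <>r requires r at some successor in {s0, s5}.
    At s0: r is false.
    At s5: r is false.
  So <>r is false at s2.
  At s2: []s requires s at every successor {s0, s5}.
    s fails at s0, so []s is false at s2.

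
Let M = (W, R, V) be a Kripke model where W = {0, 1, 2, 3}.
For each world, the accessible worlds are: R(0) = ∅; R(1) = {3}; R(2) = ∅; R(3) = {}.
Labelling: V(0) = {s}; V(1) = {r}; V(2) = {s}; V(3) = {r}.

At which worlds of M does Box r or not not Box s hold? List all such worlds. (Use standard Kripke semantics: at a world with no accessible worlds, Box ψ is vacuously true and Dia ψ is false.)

0, 1, 2, 3

Let φ = Box r or not not Box s. Evaluate φ at each world:
  0 (successors ∅): φ is true.
  1 (successors {3}): φ is true.
  2 (successors ∅): φ is true.
  3 (successors ∅): φ is true.
For instance, at 1:
  At 1: Box r is true, not not Box s is false, so Box r or not not Box s is true.
    At 1: Box r requires r at every successor {3}.
      At 3: r is true.
    So Box r is true at 1.
    At 1: not Box s is true, so not not Box s is false.
      At 1: Box s is false, so not Box s is true.
Satisfying worlds: {0, 1, 2, 3}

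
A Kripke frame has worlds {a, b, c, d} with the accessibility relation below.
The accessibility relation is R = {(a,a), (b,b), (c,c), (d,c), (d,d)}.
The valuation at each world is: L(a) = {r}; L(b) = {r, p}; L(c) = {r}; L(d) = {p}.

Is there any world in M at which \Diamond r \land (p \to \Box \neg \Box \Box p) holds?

Yes

Let φ = \Diamond r \land (p \to \Box \neg \Box \Box p). Evaluate φ at each world:
  a (successors {a}): φ is true.
  b (successors {b}): φ is false.
  c (successors {c}): φ is true.
  d (successors {c, d}): φ is true.
Detail at a (witness):
  At a: \Diamond r is true, p \to \Box \neg \Box \Box p is true, so \Diamond r \land (p \to \Box \neg \Box \Box p) is true.
    At a: \Diamond r requires r at some successor in {a}.
      r holds at a, so \Diamond r is true at a.
    At a: p is false, \Box \neg \Box \Box p is true, so p \to \Box \neg \Box \Box p is true.
      At a: \Box \neg \Box \Box p requires \neg \Box \Box p at every successor {a}.
        At a: \neg \Box \Box p is true.
      So \Box \neg \Box \Box p is true at a.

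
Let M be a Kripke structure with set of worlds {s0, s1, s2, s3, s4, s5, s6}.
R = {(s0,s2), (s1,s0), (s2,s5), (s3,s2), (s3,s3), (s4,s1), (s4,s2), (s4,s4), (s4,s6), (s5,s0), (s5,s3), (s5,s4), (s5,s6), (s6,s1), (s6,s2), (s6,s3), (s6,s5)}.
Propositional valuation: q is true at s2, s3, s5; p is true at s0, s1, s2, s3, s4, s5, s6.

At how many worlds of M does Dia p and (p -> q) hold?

Let φ = Dia p and (p -> q). Evaluate φ at each world:
  s0 (successors {s2}): φ is false.
  s1 (successors {s0}): φ is false.
  s2 (successors {s5}): φ is true.
  s3 (successors {s2, s3}): φ is true.
  s4 (successors {s1, s2, s4, s6}): φ is false.
  s5 (successors {s0, s3, s4, s6}): φ is true.
  s6 (successors {s1, s2, s3, s5}): φ is false.
For instance, at s3:
  At s3: Dia p is true, p -> q is true, so Dia p and (p -> q) is true.
    At s3: Dia p requires p at some successor in {s2, s3}.
      p holds at s2, so Dia p is true at s3.
Satisfying worlds: {s2, s3, s5}

3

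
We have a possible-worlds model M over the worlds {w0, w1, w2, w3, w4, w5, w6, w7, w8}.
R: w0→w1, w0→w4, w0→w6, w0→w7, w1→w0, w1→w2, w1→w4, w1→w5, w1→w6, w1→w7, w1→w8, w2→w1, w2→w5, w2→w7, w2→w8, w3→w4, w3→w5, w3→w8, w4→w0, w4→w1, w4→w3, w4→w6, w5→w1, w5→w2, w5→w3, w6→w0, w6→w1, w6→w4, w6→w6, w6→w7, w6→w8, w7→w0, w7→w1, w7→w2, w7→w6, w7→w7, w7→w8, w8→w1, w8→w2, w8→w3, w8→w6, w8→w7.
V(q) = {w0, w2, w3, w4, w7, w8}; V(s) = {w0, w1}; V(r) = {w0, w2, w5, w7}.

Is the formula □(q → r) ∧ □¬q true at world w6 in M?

No

Recall that □ψ holds at a world iff ψ holds at every accessible world, and ◇ψ holds iff ψ holds at some accessible world.
At w6: □(q → r) is false, □¬q is false, so □(q → r) ∧ □¬q is false.
  At w6: □(q → r) requires q → r at every successor {w0, w1, w4, w6, w7, w8}.
    q → r fails at w4, so □(q → r) is false at w6.
  At w6: □¬q requires ¬q at every successor {w0, w1, w4, w6, w7, w8}.
    ¬q fails at w0, so □¬q is false at w6.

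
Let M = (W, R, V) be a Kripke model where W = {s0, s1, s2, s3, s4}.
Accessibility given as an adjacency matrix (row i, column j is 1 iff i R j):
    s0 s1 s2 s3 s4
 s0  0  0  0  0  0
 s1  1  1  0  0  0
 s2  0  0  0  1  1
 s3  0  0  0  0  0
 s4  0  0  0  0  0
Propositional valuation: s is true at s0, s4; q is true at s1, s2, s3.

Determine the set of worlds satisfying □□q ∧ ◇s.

s2

Let φ = □□q ∧ ◇s. Evaluate φ at each world:
  s0 (successors ∅): φ is false.
  s1 (successors {s0, s1}): φ is false.
  s2 (successors {s3, s4}): φ is true.
  s3 (successors ∅): φ is false.
  s4 (successors ∅): φ is false.
For instance, at s2:
  At s2: □□q is true, ◇s is true, so □□q ∧ ◇s is true.
    At s2: □□q requires □q at every successor {s3, s4}.
      At s3: □q is true.
      At s4: □q is true.
    So □□q is true at s2.
    At s2: ◇s requires s at some successor in {s3, s4}.
      s holds at s4, so ◇s is true at s2.
Satisfying worlds: {s2}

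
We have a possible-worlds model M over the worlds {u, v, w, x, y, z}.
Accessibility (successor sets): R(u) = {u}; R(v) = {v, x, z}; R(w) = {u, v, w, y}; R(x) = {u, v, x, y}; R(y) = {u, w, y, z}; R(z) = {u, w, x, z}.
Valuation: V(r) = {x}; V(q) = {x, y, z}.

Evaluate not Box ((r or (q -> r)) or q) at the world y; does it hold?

No

Recall that Box ψ holds at a world iff ψ holds at every accessible world, and Dia ψ holds iff ψ holds at some accessible world.
At y: Box ((r or (q -> r)) or q) is true, so not Box ((r or (q -> r)) or q) is false.
  At y: Box ((r or (q -> r)) or q) requires (r or (q -> r)) or q at every successor {u, w, y, z}.
    At u: (r or (q -> r)) or q is true.
    At w: (r or (q -> r)) or q is true.
    At y: (r or (q -> r)) or q is true.
    At z: (r or (q -> r)) or q is true.
  So Box ((r or (q -> r)) or q) is true at y.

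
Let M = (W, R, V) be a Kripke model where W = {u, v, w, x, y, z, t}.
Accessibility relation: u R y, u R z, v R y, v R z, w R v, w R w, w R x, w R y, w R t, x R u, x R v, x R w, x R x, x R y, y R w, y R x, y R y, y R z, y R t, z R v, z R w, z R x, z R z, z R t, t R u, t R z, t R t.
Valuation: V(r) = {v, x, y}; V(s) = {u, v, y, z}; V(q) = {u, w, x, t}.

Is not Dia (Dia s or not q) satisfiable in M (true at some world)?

No

Let φ = not Dia (Dia s or not q). Evaluate φ at each world:
  u (successors {y, z}): φ is false.
  v (successors {y, z}): φ is false.
  w (successors {v, w, x, y, t}): φ is false.
  x (successors {u, v, w, x, y}): φ is false.
  y (successors {w, x, y, z, t}): φ is false.
  z (successors {v, w, x, z, t}): φ is false.
  t (successors {u, z, t}): φ is false.
For instance, at x:
  At x: Dia (Dia s or not q) is true, so not Dia (Dia s or not q) is false.
    At x: Dia (Dia s or not q) requires Dia s or not q at some successor in {u, v, w, x, y}.
      Dia s or not q holds at u, so Dia (Dia s or not q) is true at x.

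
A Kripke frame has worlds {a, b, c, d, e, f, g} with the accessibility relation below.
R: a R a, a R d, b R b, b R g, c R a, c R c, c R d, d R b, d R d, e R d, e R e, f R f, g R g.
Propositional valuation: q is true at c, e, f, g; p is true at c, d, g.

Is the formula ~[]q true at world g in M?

No

Recall that []ψ holds at a world iff ψ holds at every accessible world, and <>ψ holds iff ψ holds at some accessible world.
At g: []q is true, so ~[]q is false.
  At g: []q requires q at every successor {g}.
    At g: q is true.
  So []q is true at g.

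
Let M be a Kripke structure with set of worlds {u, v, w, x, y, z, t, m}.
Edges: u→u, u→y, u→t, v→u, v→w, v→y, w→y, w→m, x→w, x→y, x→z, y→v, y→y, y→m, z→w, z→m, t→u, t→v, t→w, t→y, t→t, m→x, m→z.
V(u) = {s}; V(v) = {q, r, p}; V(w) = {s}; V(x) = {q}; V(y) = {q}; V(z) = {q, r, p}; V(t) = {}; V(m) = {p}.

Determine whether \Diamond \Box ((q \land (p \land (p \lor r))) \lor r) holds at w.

No

At w: \Diamond \Box ((q \land (p \land (p \lor r))) \lor r) requires \Box ((q \land (p \land (p \lor r))) \lor r) at some successor in {y, m}.
  At y: \Box ((q \land (p \land (p \lor r))) \lor r) is false.
  At m: \Box ((q \land (p \land (p \lor r))) \lor r) is false.
So \Diamond \Box ((q \land (p \land (p \lor r))) \lor r) is false at w.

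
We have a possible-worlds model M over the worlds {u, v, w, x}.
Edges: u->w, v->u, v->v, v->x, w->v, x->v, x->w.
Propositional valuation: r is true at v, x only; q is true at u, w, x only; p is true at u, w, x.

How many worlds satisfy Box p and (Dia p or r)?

1

Let φ = Box p and (Dia p or r). Evaluate φ at each world:
  u (successors {w}): φ is true.
  v (successors {u, v, x}): φ is false.
  w (successors {v}): φ is false.
  x (successors {v, w}): φ is false.
For instance, at w:
  At w: Box p is false, Dia p or r is false, so Box p and (Dia p or r) is false.
    At w: Box p requires p at every successor {v}.
      p fails at v, so Box p is false at w.
    At w: Dia p is false, r is false, so Dia p or r is false.
      At w: Dia p requires p at some successor in {v}.
        At v: p is false.
      So Dia p is false at w.
Satisfying worlds: {u}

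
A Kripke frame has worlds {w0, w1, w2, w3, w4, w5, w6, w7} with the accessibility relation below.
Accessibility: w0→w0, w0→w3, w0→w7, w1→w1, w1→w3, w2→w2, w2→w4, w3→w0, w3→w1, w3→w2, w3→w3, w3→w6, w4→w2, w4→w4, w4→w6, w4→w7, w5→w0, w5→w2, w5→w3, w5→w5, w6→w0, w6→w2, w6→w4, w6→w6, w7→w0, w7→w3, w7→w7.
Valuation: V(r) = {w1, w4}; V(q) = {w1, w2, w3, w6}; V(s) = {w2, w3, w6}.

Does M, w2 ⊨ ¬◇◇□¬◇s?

Recall that □ψ holds at a world iff ψ holds at every accessible world, and ◇ψ holds iff ψ holds at some accessible world.
At w2: ◇◇□¬◇s is false, so ¬◇◇□¬◇s is true.
  At w2: ◇◇□¬◇s requires ◇□¬◇s at some successor in {w2, w4}.
    At w2: ◇□¬◇s is false.
    At w4: ◇□¬◇s is false.
  So ◇◇□¬◇s is false at w2.

Yes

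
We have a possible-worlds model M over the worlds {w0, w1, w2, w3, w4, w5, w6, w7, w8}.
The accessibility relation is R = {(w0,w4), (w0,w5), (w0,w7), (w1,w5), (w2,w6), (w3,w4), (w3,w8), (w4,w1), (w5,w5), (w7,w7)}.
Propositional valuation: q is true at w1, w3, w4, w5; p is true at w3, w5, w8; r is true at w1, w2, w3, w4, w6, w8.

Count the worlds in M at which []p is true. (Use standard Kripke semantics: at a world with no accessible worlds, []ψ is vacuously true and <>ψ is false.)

Let φ = []p. Evaluate φ at each world:
  w0 (successors {w4, w5, w7}): φ is false.
  w1 (successors {w5}): φ is true.
  w2 (successors {w6}): φ is false.
  w3 (successors {w4, w8}): φ is false.
  w4 (successors {w1}): φ is false.
  w5 (successors {w5}): φ is true.
  w6 (successors ∅): φ is true.
  w7 (successors {w7}): φ is false.
  w8 (successors ∅): φ is true.
For instance, at w4:
  At w4: []p requires p at every successor {w1}.
    p fails at w1, so []p is false at w4.
Satisfying worlds: {w1, w5, w6, w8}

4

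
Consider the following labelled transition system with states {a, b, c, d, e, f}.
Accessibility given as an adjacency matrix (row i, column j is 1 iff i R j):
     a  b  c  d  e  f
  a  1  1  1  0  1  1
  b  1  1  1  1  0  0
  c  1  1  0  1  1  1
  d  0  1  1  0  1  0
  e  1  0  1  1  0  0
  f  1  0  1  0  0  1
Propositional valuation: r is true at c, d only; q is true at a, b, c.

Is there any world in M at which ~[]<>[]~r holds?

Let φ = ~[]<>[]~r. Evaluate φ at each world:
  a (successors {a, b, c, e, f}): φ is true.
  b (successors {a, b, c, d}): φ is true.
  c (successors {a, b, d, e, f}): φ is true.
  d (successors {b, c, e}): φ is true.
  e (successors {a, c, d}): φ is true.
  f (successors {a, c, f}): φ is true.
Detail at a (witness):
  At a: []<>[]~r is false, so ~[]<>[]~r is true.
    At a: []<>[]~r requires <>[]~r at every successor {a, b, c, e, f}.
      <>[]~r fails at a, so []<>[]~r is false at a.

Yes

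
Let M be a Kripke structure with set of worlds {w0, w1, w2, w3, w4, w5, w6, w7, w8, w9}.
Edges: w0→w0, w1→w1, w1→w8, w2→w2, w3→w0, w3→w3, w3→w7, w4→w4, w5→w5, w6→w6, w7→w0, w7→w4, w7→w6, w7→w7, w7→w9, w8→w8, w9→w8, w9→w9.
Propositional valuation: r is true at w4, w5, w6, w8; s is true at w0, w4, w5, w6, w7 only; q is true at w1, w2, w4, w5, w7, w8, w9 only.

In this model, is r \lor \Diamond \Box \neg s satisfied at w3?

Recall that \Box ψ holds at a world iff ψ holds at every accessible world, and \Diamond ψ holds iff ψ holds at some accessible world.
At w3: r is false, \Diamond \Box \neg s is false, so r \lor \Diamond \Box \neg s is false.
  At w3: \Diamond \Box \neg s requires \Box \neg s at some successor in {w0, w3, w7}.
    At w0: \Box \neg s is false.
    At w3: \Box \neg s is false.
    At w7: \Box \neg s is false.
  So \Diamond \Box \neg s is false at w3.

No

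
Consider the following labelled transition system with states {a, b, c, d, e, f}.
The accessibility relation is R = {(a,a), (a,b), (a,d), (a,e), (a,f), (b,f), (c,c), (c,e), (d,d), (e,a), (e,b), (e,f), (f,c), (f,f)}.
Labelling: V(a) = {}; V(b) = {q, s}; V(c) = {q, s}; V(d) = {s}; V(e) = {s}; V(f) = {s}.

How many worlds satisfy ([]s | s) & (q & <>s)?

2

Let φ = ([]s | s) & (q & <>s). Evaluate φ at each world:
  a (successors {a, b, d, e, f}): φ is false.
  b (successors {f}): φ is true.
  c (successors {c, e}): φ is true.
  d (successors {d}): φ is false.
  e (successors {a, b, f}): φ is false.
  f (successors {c, f}): φ is false.
For instance, at f:
  At f: []s | s is true, q & <>s is false, so ([]s | s) & (q & <>s) is false.
    At f: []s is true, s is true, so []s | s is true.
      At f: []s requires s at every successor {c, f}.
        At c: s is true.
        At f: s is true.
      So []s is true at f.
    At f: q is false, <>s is true, so q & <>s is false.
      At f: <>s requires s at some successor in {c, f}.
        s holds at c, so <>s is true at f.
Satisfying worlds: {b, c}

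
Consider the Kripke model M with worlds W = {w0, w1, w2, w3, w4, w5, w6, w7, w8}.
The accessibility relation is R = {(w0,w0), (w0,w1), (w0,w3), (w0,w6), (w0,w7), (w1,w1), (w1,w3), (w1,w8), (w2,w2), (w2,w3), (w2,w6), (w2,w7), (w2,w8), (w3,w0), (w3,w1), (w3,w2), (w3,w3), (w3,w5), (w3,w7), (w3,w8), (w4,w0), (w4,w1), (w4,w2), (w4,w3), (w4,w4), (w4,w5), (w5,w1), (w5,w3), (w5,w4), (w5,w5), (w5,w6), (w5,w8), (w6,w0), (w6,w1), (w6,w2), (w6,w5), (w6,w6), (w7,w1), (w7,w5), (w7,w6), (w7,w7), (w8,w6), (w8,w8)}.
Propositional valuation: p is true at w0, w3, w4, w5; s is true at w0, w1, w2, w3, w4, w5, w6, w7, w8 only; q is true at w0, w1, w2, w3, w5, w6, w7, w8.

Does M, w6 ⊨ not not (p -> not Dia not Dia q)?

Yes

Recall that Dia ψ holds at a world iff ψ holds at some accessible world.
At w6: not (p -> not Dia not Dia q) is false, so not not (p -> not Dia not Dia q) is true.
  At w6: p -> not Dia not Dia q is true, so not (p -> not Dia not Dia q) is false.
    At w6: p is false, not Dia not Dia q is true, so p -> not Dia not Dia q is true.
      At w6: Dia not Dia q is false, so not Dia not Dia q is true.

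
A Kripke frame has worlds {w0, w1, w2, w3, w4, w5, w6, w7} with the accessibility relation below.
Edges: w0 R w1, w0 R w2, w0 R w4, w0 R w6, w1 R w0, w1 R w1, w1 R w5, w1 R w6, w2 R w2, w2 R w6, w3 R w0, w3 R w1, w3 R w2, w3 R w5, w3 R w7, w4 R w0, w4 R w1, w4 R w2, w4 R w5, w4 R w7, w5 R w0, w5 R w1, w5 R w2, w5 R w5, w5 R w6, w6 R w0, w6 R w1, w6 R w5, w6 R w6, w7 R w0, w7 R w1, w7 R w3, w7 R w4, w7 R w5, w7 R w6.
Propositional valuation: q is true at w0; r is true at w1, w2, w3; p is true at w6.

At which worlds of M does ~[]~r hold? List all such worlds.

w0, w1, w2, w3, w4, w5, w6, w7

Let φ = ~[]~r. Evaluate φ at each world:
  w0 (successors {w1, w2, w4, w6}): φ is true.
  w1 (successors {w0, w1, w5, w6}): φ is true.
  w2 (successors {w2, w6}): φ is true.
  w3 (successors {w0, w1, w2, w5, w7}): φ is true.
  w4 (successors {w0, w1, w2, w5, w7}): φ is true.
  w5 (successors {w0, w1, w2, w5, w6}): φ is true.
  w6 (successors {w0, w1, w5, w6}): φ is true.
  w7 (successors {w0, w1, w3, w4, w5, w6}): φ is true.
For instance, at w2:
  At w2: []~r is false, so ~[]~r is true.
    At w2: []~r requires ~r at every successor {w2, w6}.
      ~r fails at w2, so []~r is false at w2.
Satisfying worlds: {w0, w1, w2, w3, w4, w5, w6, w7}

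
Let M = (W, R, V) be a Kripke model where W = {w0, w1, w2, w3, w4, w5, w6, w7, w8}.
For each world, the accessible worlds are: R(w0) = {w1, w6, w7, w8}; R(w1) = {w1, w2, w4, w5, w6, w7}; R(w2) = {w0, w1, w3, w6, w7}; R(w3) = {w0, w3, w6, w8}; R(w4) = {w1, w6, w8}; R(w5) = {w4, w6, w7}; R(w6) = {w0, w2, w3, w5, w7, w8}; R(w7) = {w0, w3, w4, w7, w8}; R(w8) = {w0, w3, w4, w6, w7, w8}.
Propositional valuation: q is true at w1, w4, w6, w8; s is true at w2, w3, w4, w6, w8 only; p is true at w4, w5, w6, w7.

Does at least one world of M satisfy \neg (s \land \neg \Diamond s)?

Recall that \Diamond ψ holds at a world iff ψ holds at some accessible world.
Let φ = \neg (s \land \neg \Diamond s). Evaluate φ at each world:
  w0 (successors {w1, w6, w7, w8}): φ is true.
  w1 (successors {w1, w2, w4, w5, w6, w7}): φ is true.
  w2 (successors {w0, w1, w3, w6, w7}): φ is true.
  w3 (successors {w0, w3, w6, w8}): φ is true.
  w4 (successors {w1, w6, w8}): φ is true.
  w5 (successors {w4, w6, w7}): φ is true.
  w6 (successors {w0, w2, w3, w5, w7, w8}): φ is true.
  w7 (successors {w0, w3, w4, w7, w8}): φ is true.
  w8 (successors {w0, w3, w4, w6, w7, w8}): φ is true.
Detail at w0 (witness):
  At w0: s \land \neg \Diamond s is false, so \neg (s \land \neg \Diamond s) is true.
    At w0: s is false, \neg \Diamond s is false, so s \land \neg \Diamond s is false.
      At w0: \Diamond s is true, so \neg \Diamond s is false.

Yes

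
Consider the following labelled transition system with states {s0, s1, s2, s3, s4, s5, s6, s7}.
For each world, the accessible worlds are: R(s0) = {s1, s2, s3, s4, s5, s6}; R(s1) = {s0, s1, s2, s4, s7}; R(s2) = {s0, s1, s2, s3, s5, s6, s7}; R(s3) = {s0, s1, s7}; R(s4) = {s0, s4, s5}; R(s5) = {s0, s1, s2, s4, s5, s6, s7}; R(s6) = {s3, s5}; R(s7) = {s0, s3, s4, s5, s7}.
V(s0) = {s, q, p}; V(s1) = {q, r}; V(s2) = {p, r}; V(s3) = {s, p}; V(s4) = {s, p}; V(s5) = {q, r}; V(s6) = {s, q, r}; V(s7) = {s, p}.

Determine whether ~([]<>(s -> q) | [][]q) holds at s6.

No

Recall that []ψ holds at a world iff ψ holds at every accessible world, and <>ψ holds iff ψ holds at some accessible world.
At s6: []<>(s -> q) | [][]q is true, so ~([]<>(s -> q) | [][]q) is false.
  At s6: []<>(s -> q) is true, [][]q is false, so []<>(s -> q) | [][]q is true.
    At s6: []<>(s -> q) requires <>(s -> q) at every successor {s3, s5}.
      At s3: <>(s -> q) is true.
      At s5: <>(s -> q) is true.
    So []<>(s -> q) is true at s6.
    At s6: [][]q requires []q at every successor {s3, s5}.
      []q fails at s3, so [][]q is false at s6.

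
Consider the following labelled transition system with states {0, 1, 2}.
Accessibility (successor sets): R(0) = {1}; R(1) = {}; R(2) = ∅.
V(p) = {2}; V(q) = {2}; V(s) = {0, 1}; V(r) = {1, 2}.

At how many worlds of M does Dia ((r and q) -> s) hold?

1

Recall that Dia ψ holds at a world iff ψ holds at some accessible world.
Let φ = Dia ((r and q) -> s). Evaluate φ at each world:
  0 (successors {1}): φ is true.
  1 (successors ∅): φ is false.
  2 (successors ∅): φ is false.
For instance, at 0:
  At 0: Dia ((r and q) -> s) requires (r and q) -> s at some successor in {1}.
    (r and q) -> s holds at 1, so Dia ((r and q) -> s) is true at 0.
Satisfying worlds: {0}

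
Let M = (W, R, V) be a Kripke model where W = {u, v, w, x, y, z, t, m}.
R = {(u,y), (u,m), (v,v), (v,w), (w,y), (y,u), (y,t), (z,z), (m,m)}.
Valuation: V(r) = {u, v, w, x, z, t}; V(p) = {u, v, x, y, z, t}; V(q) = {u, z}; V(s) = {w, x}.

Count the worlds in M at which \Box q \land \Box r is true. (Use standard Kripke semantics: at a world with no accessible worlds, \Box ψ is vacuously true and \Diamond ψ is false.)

Let φ = \Box q \land \Box r. Evaluate φ at each world:
  u (successors {y, m}): φ is false.
  v (successors {v, w}): φ is false.
  w (successors {y}): φ is false.
  x (successors ∅): φ is true.
  y (successors {u, t}): φ is false.
  z (successors {z}): φ is true.
  t (successors ∅): φ is true.
  m (successors {m}): φ is false.
For instance, at m:
  At m: \Box q is false, \Box r is false, so \Box q \land \Box r is false.
    At m: \Box q requires q at every successor {m}.
      q fails at m, so \Box q is false at m.
    At m: \Box r requires r at every successor {m}.
      r fails at m, so \Box r is false at m.
Satisfying worlds: {x, z, t}

3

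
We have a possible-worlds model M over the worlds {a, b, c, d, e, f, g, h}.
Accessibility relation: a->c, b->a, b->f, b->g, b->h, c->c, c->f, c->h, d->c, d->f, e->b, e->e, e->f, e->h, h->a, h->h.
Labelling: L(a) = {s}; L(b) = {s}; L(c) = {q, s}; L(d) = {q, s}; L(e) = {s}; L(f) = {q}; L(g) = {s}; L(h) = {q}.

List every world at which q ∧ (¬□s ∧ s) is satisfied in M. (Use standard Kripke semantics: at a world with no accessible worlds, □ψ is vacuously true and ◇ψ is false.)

c, d

Recall that □ψ holds at a world iff ψ holds at every accessible world, and ◇ψ holds iff ψ holds at some accessible world.
Let φ = q ∧ (¬□s ∧ s). Evaluate φ at each world:
  a (successors {c}): φ is false.
  b (successors {a, f, g, h}): φ is false.
  c (successors {c, f, h}): φ is true.
  d (successors {c, f}): φ is true.
  e (successors {b, e, f, h}): φ is false.
  f (successors ∅): φ is false.
  g (successors ∅): φ is false.
  h (successors {a, h}): φ is false.
For instance, at e:
  At e: q is false, ¬□s ∧ s is true, so q ∧ (¬□s ∧ s) is false.
    At e: ¬□s is true, s is true, so ¬□s ∧ s is true.
      At e: □s is false, so ¬□s is true.
Satisfying worlds: {c, d}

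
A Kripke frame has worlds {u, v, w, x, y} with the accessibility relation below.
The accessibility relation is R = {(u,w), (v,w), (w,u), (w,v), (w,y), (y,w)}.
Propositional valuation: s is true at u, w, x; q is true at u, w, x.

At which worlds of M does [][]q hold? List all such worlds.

Recall that []ψ holds at a world iff ψ holds at every accessible world, and <>ψ holds iff ψ holds at some accessible world.
Let φ = [][]q. Evaluate φ at each world:
  u (successors {w}): φ is false.
  v (successors {w}): φ is false.
  w (successors {u, v, y}): φ is true.
  x (successors ∅): φ is true.
  y (successors {w}): φ is false.
For instance, at v:
  At v: [][]q requires []q at every successor {w}.
    []q fails at w, so [][]q is false at v.
      At w: []q requires q at every successor {u, v, y}.
        q fails at v, so []q is false at w.
Satisfying worlds: {w, x}

w, x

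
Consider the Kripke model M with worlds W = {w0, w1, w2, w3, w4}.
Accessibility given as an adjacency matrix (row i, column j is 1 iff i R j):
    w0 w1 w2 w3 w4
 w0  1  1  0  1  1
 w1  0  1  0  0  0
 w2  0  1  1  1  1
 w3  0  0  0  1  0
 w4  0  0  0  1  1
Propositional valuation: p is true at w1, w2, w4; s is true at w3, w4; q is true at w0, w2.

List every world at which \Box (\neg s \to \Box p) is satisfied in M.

Let φ = \Box (\neg s \to \Box p). Evaluate φ at each world:
  w0 (successors {w0, w1, w3, w4}): φ is false.
  w1 (successors {w1}): φ is true.
  w2 (successors {w1, w2, w3, w4}): φ is false.
  w3 (successors {w3}): φ is true.
  w4 (successors {w3, w4}): φ is true.
For instance, at w2:
  At w2: \Box (\neg s \to \Box p) requires \neg s \to \Box p at every successor {w1, w2, w3, w4}.
    \neg s \to \Box p fails at w2, so \Box (\neg s \to \Box p) is false at w2.
      At w2: \neg s is true, \Box p is false, so \neg s \to \Box p is false.
Satisfying worlds: {w1, w3, w4}

w1, w3, w4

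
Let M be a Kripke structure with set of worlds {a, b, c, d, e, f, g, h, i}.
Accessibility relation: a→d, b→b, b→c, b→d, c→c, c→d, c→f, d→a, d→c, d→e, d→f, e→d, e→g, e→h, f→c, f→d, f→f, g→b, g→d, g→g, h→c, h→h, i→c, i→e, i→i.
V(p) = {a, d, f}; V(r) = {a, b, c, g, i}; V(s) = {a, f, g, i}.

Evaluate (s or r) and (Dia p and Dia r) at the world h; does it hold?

No

Recall that Dia ψ holds at a world iff ψ holds at some accessible world.
At h: s or r is false, Dia p and Dia r is false, so (s or r) and (Dia p and Dia r) is false.
  At h: Dia p is false, Dia r is true, so Dia p and Dia r is false.
    At h: Dia p requires p at some successor in {c, h}.
      At c: p is false.
      At h: p is false.
    So Dia p is false at h.
    At h: Dia r requires r at some successor in {c, h}.
      r holds at c, so Dia r is true at h.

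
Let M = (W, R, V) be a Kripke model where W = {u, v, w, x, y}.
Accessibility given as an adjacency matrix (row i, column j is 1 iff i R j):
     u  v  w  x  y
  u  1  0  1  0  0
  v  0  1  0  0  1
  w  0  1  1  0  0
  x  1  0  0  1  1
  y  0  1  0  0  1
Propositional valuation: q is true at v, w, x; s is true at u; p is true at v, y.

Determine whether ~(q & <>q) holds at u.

Recall that <>ψ holds at a world iff ψ holds at some accessible world.
At u: q & <>q is false, so ~(q & <>q) is true.
  At u: q is false, <>q is true, so q & <>q is false.
    At u: <>q requires q at some successor in {u, w}.
      q holds at w, so <>q is true at u.

Yes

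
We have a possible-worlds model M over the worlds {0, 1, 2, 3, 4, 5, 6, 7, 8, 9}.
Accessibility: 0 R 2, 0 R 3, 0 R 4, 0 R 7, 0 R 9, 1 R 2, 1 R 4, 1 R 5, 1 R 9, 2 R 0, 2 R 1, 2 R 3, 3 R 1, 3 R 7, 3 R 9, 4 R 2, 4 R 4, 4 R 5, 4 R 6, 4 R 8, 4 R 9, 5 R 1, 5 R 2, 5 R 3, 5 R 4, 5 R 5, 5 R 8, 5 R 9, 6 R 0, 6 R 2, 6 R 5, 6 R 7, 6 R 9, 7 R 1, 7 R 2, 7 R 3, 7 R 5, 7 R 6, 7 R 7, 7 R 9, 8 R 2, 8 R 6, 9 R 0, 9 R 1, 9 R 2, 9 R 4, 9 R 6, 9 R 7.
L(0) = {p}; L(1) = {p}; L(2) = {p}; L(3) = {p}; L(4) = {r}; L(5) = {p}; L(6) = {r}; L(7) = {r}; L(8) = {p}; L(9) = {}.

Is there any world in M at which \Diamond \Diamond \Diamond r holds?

Yes

Let φ = \Diamond \Diamond \Diamond r. Evaluate φ at each world:
  0 (successors {2, 3, 4, 7, 9}): φ is true.
  1 (successors {2, 4, 5, 9}): φ is true.
  2 (successors {0, 1, 3}): φ is true.
  3 (successors {1, 7, 9}): φ is true.
  4 (successors {2, 4, 5, 6, 8, 9}): φ is true.
  5 (successors {1, 2, 3, 4, 5, 8, 9}): φ is true.
  6 (successors {0, 2, 5, 7, 9}): φ is true.
  7 (successors {1, 2, 3, 5, 6, 7, 9}): φ is true.
  8 (successors {2, 6}): φ is true.
  9 (successors {0, 1, 2, 4, 6, 7}): φ is true.
Detail at 0 (witness):
  At 0: \Diamond \Diamond \Diamond r requires \Diamond \Diamond r at some successor in {2, 3, 4, 7, 9}.
    \Diamond \Diamond r holds at 2, so \Diamond \Diamond \Diamond r is true at 0.
      At 2: \Diamond \Diamond r requires \Diamond r at some successor in {0, 1, 3}.
        \Diamond r holds at 0, so \Diamond \Diamond r is true at 2.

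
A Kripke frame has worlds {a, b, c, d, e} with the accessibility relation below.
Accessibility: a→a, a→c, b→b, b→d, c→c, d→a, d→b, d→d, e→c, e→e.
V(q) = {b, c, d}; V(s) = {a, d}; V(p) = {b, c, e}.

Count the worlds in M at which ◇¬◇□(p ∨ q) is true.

Let φ = ◇¬◇□(p ∨ q). Evaluate φ at each world:
  a (successors {a, c}): φ is false.
  b (successors {b, d}): φ is false.
  c (successors {c}): φ is false.
  d (successors {a, b, d}): φ is false.
  e (successors {c, e}): φ is false.
For instance, at a:
  At a: ◇¬◇□(p ∨ q) requires ¬◇□(p ∨ q) at some successor in {a, c}.
    At a: ¬◇□(p ∨ q) is false.
    At c: ¬◇□(p ∨ q) is false.
  So ◇¬◇□(p ∨ q) is false at a.
Satisfying worlds: none.

0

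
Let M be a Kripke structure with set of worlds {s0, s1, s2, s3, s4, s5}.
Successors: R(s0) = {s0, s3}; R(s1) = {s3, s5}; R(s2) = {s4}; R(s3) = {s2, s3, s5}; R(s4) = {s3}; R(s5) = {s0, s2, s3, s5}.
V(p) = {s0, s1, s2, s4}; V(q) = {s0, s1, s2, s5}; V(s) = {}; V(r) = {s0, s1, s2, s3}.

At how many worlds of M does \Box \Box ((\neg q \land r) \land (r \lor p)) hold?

1

Let φ = \Box \Box ((\neg q \land r) \land (r \lor p)). Evaluate φ at each world:
  s0 (successors {s0, s3}): φ is false.
  s1 (successors {s3, s5}): φ is false.
  s2 (successors {s4}): φ is true.
  s3 (successors {s2, s3, s5}): φ is false.
  s4 (successors {s3}): φ is false.
  s5 (successors {s0, s2, s3, s5}): φ is false.
For instance, at s1:
  At s1: \Box \Box ((\neg q \land r) \land (r \lor p)) requires \Box ((\neg q \land r) \land (r \lor p)) at every successor {s3, s5}.
    \Box ((\neg q \land r) \land (r \lor p)) fails at s3, so \Box \Box ((\neg q \land r) \land (r \lor p)) is false at s1.
      At s3: \Box ((\neg q \land r) \land (r \lor p)) requires (\neg q \land r) \land (r \lor p) at every successor {s2, s3, s5}.
        (\neg q \land r) \land (r \lor p) fails at s2, so \Box ((\neg q \land r) \land (r \lor p)) is false at s3.
Satisfying worlds: {s2}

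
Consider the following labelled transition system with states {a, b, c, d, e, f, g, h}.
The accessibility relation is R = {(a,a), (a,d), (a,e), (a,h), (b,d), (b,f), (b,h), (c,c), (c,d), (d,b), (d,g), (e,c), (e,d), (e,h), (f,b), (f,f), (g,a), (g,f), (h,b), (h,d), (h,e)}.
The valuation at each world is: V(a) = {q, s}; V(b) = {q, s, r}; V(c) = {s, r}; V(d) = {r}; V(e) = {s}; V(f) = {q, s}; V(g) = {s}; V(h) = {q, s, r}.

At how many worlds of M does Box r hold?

2

Let φ = Box r. Evaluate φ at each world:
  a (successors {a, d, e, h}): φ is false.
  b (successors {d, f, h}): φ is false.
  c (successors {c, d}): φ is true.
  d (successors {b, g}): φ is false.
  e (successors {c, d, h}): φ is true.
  f (successors {b, f}): φ is false.
  g (successors {a, f}): φ is false.
  h (successors {b, d, e}): φ is false.
For instance, at a:
  At a: Box r requires r at every successor {a, d, e, h}.
    r fails at a, so Box r is false at a.
Satisfying worlds: {c, e}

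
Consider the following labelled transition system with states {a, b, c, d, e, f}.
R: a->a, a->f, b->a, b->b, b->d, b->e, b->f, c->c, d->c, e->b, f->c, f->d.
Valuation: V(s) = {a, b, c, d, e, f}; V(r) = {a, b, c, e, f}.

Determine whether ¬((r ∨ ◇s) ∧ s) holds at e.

At e: (r ∨ ◇s) ∧ s is true, so ¬((r ∨ ◇s) ∧ s) is false.
  At e: r ∨ ◇s is true, s is true, so (r ∨ ◇s) ∧ s is true.
    At e: r is true, ◇s is true, so r ∨ ◇s is true.
      At e: ◇s requires s at some successor in {b}.
        s holds at b, so ◇s is true at e.

No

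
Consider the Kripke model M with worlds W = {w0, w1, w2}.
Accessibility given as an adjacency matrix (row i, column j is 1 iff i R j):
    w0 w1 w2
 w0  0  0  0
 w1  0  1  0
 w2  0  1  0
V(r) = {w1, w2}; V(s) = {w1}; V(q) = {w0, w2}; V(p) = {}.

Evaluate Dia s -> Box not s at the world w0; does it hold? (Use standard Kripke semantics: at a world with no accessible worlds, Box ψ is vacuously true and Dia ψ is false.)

Yes

Recall that Box ψ holds at a world iff ψ holds at every accessible world, and Dia ψ holds iff ψ holds at some accessible world.
At w0: Dia s is false, Box not s is true, so Dia s -> Box not s is true.
  At w0: no accessible worlds, so Dia s is false.
  At w0: no accessible worlds, so Box not s holds vacuously.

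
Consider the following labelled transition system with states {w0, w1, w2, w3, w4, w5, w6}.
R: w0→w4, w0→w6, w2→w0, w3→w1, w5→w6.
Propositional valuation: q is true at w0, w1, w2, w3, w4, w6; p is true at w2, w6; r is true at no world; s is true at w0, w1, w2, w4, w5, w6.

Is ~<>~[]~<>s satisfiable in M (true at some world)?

Yes

Recall that []ψ holds at a world iff ψ holds at every accessible world, and <>ψ holds iff ψ holds at some accessible world.
Let φ = ~<>~[]~<>s. Evaluate φ at each world:
  w0 (successors {w4, w6}): φ is true.
  w1 (successors ∅): φ is true.
  w2 (successors {w0}): φ is true.
  w3 (successors {w1}): φ is true.
  w4 (successors ∅): φ is true.
  w5 (successors {w6}): φ is true.
  w6 (successors ∅): φ is true.
Detail at w0 (witness):
  At w0: <>~[]~<>s is false, so ~<>~[]~<>s is true.
    At w0: <>~[]~<>s requires ~[]~<>s at some successor in {w4, w6}.
      At w4: ~[]~<>s is false.
      At w6: ~[]~<>s is false.
    So <>~[]~<>s is false at w0.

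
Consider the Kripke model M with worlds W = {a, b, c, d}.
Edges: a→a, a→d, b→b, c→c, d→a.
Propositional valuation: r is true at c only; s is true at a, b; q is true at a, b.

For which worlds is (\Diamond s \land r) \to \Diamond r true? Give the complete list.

a, b, c, d

Let φ = (\Diamond s \land r) \to \Diamond r. Evaluate φ at each world:
  a (successors {a, d}): φ is true.
  b (successors {b}): φ is true.
  c (successors {c}): φ is true.
  d (successors {a}): φ is true.
For instance, at d:
  At d: \Diamond s \land r is false, \Diamond r is false, so (\Diamond s \land r) \to \Diamond r is true.
    At d: \Diamond s is true, r is false, so \Diamond s \land r is false.
      At d: \Diamond s requires s at some successor in {a}.
        s holds at a, so \Diamond s is true at d.
    At d: \Diamond r requires r at some successor in {a}.
      At a: r is false.
    So \Diamond r is false at d.
Satisfying worlds: {a, b, c, d}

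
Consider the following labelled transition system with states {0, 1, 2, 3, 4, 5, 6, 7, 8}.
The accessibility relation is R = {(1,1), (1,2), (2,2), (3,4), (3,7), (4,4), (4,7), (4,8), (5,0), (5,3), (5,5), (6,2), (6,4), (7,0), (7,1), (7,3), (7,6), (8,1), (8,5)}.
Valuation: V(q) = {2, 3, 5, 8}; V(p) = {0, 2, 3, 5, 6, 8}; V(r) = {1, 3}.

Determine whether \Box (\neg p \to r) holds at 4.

At 4: \Box (\neg p \to r) requires \neg p \to r at every successor {4, 7, 8}.
  \neg p \to r fails at 4, so \Box (\neg p \to r) is false at 4.

No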